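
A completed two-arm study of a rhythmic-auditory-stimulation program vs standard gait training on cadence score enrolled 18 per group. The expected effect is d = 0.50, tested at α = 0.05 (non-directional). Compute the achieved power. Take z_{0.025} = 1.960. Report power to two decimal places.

power ≈ 0.32

For two equal groups, power = Φ(d·√(n/2) − z_{α/2}).
d·√(n/2) = 0.50 × √(18/2) = 0.50 × 3.000 = 1.500.
z_β = 1.500 − 1.960 = -0.460.
Power = Φ(-0.460) = 0.323.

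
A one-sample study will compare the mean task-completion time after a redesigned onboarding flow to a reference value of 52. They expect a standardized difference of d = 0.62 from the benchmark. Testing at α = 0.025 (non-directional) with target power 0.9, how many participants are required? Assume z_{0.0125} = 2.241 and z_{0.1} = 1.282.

n = 33

For a one-sample test: n = ((z_{α/2} + z_β) / d)².
z_{α/2} + z_β = 2.241 + 1.282 = 3.523.
n = (3.523 / 0.62)² = 5.682² = 32.29.
Round up.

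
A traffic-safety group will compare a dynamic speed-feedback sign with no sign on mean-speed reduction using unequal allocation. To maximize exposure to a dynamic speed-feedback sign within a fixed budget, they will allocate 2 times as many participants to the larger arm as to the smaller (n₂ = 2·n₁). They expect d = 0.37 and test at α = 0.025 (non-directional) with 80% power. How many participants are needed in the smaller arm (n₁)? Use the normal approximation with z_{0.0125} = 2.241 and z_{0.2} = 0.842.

With allocation ratio k = n₂/n₁ = 2, Var(x̄₁−x̄₂) = σ²(1/n₁ + 1/(k·n₁)) = σ²·(k+1)/(k·n₁).
So n₁ = (1 + 1/k)·((z_{α/2} + z_β)/d)² = 1.500 × (3.083/0.37)².
n₁ = 1.500 × 69.43 = 104.1.
Round up: n₁ = 105, giving n₂ = 2 × 105 = 210.

n₁ = 105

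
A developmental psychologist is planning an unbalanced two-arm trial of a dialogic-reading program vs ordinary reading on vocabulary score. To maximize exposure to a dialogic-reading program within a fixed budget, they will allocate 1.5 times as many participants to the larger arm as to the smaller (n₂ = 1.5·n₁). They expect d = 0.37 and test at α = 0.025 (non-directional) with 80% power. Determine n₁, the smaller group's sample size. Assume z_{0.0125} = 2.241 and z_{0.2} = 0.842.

n₁ = 116

With allocation ratio k = n₂/n₁ = 1.5, Var(x̄₁−x̄₂) = σ²(1/n₁ + 1/(k·n₁)) = σ²·(k+1)/(k·n₁).
So n₁ = (1 + 1/k)·((z_{α/2} + z_β)/d)² = 1.667 × (3.083/0.37)².
n₁ = 1.667 × 69.43 = 115.7.
Round up: n₁ = 116, giving n₂ = 1.5 × 116 = 174.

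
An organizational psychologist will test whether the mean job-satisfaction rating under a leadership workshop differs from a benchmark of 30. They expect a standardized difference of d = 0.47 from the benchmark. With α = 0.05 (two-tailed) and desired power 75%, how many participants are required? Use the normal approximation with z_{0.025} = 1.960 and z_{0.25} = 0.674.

n = 32

For a one-sample test: n = ((z_{α/2} + z_β) / d)².
z_{α/2} + z_β = 1.960 + 0.674 = 2.634.
n = (2.634 / 0.47)² = 5.604² = 31.41.
Round up.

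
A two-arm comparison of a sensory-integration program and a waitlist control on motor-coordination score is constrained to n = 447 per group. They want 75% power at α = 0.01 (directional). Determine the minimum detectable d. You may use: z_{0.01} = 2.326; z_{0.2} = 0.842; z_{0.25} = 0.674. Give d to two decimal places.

For two independent groups of n = 447 each: d_min = (z_{α} + z_β)·√(2/n).
z-sum = 2.326 + 0.674 = 3.000.
d_min = 3.000 × √(2/447) = 3.000 × 0.0669 = 0.201.

d_min ≈ 0.20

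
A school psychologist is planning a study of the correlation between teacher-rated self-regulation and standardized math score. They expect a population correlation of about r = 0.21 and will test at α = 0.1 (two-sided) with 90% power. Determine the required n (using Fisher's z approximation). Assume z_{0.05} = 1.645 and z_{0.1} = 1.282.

Fisher's z: C = ½·ln((1+r)/(1−r)) = ½·ln(1.5316) = 0.2132.
n = ((z_{α/2} + z_β)/C)² + 3.
(1.645 + 1.282) / 0.2132 = 2.927 / 0.2132 = 13.729.
n = 13.729² + 3 = 188.48 + 3 = 191.5.
Round up.

n = 192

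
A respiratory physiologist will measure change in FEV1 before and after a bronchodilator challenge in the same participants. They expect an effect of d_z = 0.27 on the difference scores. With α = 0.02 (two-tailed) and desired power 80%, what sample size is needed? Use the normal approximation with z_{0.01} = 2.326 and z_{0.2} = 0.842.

For a paired (one-sample on differences) test: n = ((z_{α/2} + z_β) / d)².
z_{α/2} + z_β = 2.326 + 0.842 = 3.168.
n = (3.168 / 0.27)² = 11.733² = 137.67.
Round up.

n = 138 pairs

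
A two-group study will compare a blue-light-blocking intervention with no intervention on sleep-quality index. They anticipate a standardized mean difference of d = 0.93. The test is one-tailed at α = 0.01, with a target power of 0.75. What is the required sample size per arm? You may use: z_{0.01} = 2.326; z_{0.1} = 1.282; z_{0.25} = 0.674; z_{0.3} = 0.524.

n = 21 per group

For two independent groups with equal n: n = 2·((z_{α} + z_β) / d)².
z_{α} + z_β = 2.326 + 0.674 = 3.000.
n = 2 × (3.000 / 0.93)² = 2 × 3.226² = 2 × 10.41 = 20.8.
Round up to the next whole participant.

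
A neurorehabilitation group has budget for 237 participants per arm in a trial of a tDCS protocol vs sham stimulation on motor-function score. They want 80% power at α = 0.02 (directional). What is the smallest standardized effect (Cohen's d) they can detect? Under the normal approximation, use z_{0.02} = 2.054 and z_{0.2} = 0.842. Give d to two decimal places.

d_min ≈ 0.27

For two independent groups of n = 237 each: d_min = (z_{α} + z_β)·√(2/n).
z-sum = 2.054 + 0.842 = 2.896.
d_min = 2.896 × √(2/237) = 2.896 × 0.0919 = 0.266.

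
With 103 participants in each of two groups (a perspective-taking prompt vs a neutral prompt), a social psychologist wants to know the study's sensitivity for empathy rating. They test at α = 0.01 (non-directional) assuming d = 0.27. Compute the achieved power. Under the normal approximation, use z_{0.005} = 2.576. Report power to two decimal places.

power ≈ 0.26

For two equal groups, power = Φ(d·√(n/2) − z_{α/2}).
d·√(n/2) = 0.27 × √(103/2) = 0.27 × 7.176 = 1.938.
z_β = 1.938 − 2.576 = -0.638.
Power = Φ(-0.638) = 0.262.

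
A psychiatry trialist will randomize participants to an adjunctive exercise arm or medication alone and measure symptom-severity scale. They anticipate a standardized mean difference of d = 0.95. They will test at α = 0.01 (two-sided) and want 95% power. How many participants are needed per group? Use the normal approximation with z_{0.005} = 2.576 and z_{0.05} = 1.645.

n = 40 per group

For two independent groups with equal n: n = 2·((z_{α/2} + z_β) / d)².
z_{α/2} + z_β = 2.576 + 1.645 = 4.221.
n = 2 × (4.221 / 0.95)² = 2 × 4.443² = 2 × 19.74 = 39.5.
Round up to the next whole participant.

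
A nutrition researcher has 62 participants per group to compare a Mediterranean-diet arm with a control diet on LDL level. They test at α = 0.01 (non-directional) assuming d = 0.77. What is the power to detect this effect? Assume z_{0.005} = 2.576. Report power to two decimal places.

power ≈ 0.96

For two equal groups, power = Φ(d·√(n/2) − z_{α/2}).
d·√(n/2) = 0.77 × √(62/2) = 0.77 × 5.568 = 4.287.
z_β = 4.287 − 2.576 = 1.711.
Power = Φ(1.711) = 0.956.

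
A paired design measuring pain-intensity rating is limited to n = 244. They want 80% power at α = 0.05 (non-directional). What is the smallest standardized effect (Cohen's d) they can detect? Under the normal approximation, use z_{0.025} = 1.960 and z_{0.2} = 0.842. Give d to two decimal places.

d_min ≈ 0.18

For a single sample (or paired design) of n = 244: d_min = (z_{α/2} + z_β)/√n.
z-sum = 1.960 + 0.842 = 2.802.
d_min = 2.802 / √244 = 2.802 / 15.620 = 0.179.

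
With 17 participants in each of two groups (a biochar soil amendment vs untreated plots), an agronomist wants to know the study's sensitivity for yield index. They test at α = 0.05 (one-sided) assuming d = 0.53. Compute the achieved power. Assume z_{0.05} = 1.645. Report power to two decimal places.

For two equal groups, power = Φ(d·√(n/2) − z_{α}).
d·√(n/2) = 0.53 × √(17/2) = 0.53 × 2.915 = 1.545.
z_β = 1.545 − 1.645 = -0.100.
Power = Φ(-0.100) = 0.460.

power ≈ 0.46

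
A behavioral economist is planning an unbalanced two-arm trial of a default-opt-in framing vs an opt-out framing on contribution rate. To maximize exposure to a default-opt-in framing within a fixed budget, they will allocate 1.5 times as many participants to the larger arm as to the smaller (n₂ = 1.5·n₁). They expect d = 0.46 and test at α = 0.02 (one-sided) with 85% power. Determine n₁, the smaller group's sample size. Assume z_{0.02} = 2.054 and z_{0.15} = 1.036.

n₁ = 76

With allocation ratio k = n₂/n₁ = 1.5, Var(x̄₁−x̄₂) = σ²(1/n₁ + 1/(k·n₁)) = σ²·(k+1)/(k·n₁).
So n₁ = (1 + 1/k)·((z_{α} + z_β)/d)² = 1.667 × (3.090/0.46)².
n₁ = 1.667 × 45.12 = 75.2.
Round up: n₁ = 76, giving n₂ = 1.5 × 76 = 114.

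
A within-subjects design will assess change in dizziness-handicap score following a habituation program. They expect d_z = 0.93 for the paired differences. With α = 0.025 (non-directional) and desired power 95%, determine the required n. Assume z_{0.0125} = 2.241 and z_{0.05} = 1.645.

n = 18 pairs

For a paired (one-sample on differences) test: n = ((z_{α/2} + z_β) / d)².
z_{α/2} + z_β = 2.241 + 1.645 = 3.886.
n = (3.886 / 0.93)² = 4.178² = 17.46.
Round up.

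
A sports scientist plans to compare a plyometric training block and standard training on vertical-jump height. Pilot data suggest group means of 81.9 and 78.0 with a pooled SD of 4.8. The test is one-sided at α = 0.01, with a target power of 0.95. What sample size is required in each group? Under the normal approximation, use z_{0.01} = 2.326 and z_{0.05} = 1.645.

n = 48 per group

Cohen's d = |M₁ − M₂| / SD_pooled = |81.9 − 78.0| / 4.8 = 3.9 / 4.8 = 0.813.
For two independent groups with equal n: n = 2·((z_{α} + z_β) / d)².
z_{α} + z_β = 2.326 + 1.645 = 3.971.
n = 2 × (3.971 / 0.813)² = 2 × 4.884² = 2 × 23.86 = 47.7.
Round up to the next whole participant.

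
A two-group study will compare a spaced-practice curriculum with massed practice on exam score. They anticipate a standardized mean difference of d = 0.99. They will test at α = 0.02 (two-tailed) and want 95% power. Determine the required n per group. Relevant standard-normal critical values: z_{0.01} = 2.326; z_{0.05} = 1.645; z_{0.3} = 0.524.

n = 33 per group

For two independent groups with equal n: n = 2·((z_{α/2} + z_β) / d)².
z_{α/2} + z_β = 2.326 + 1.645 = 3.971.
n = 2 × (3.971 / 0.99)² = 2 × 4.011² = 2 × 16.09 = 32.2.
Round up to the next whole participant.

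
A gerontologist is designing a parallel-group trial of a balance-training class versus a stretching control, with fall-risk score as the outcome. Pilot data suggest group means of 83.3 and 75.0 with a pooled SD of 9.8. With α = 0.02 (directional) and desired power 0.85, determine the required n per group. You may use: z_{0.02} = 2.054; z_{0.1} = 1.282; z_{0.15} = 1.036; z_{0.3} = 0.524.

Cohen's d = |M₁ − M₂| / SD_pooled = |83.3 − 75.0| / 9.8 = 8.3 / 9.8 = 0.847.
For two independent groups with equal n: n = 2·((z_{α} + z_β) / d)².
z_{α} + z_β = 2.054 + 1.036 = 3.090.
n = 2 × (3.090 / 0.847)² = 2 × 3.648² = 2 × 13.31 = 26.6.
Round up to the next whole participant.

n = 27 per group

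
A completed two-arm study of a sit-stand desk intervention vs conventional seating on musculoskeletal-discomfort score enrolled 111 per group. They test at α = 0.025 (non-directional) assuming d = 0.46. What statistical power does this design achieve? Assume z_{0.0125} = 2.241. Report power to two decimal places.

For two equal groups, power = Φ(d·√(n/2) − z_{α/2}).
d·√(n/2) = 0.46 × √(111/2) = 0.46 × 7.450 = 3.427.
z_β = 3.427 − 2.241 = 1.186.
Power = Φ(1.186) = 0.882.

power ≈ 0.88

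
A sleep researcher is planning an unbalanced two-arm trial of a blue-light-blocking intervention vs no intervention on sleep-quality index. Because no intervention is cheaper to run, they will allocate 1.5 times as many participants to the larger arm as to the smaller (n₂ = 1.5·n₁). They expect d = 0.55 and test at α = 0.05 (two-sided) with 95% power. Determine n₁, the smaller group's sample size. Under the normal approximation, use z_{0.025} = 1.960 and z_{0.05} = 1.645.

n₁ = 72

With allocation ratio k = n₂/n₁ = 1.5, Var(x̄₁−x̄₂) = σ²(1/n₁ + 1/(k·n₁)) = σ²·(k+1)/(k·n₁).
So n₁ = (1 + 1/k)·((z_{α/2} + z_β)/d)² = 1.667 × (3.605/0.55)².
n₁ = 1.667 × 42.96 = 71.6.
Round up: n₁ = 72, giving n₂ = 1.5 × 72 = 108.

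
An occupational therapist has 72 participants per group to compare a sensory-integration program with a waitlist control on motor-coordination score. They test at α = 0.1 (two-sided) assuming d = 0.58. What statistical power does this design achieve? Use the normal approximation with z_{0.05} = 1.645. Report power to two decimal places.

For two equal groups, power = Φ(d·√(n/2) − z_{α/2}).
d·√(n/2) = 0.58 × √(72/2) = 0.58 × 6.000 = 3.480.
z_β = 3.480 − 1.645 = 1.835.
Power = Φ(1.835) = 0.967.

power ≈ 0.97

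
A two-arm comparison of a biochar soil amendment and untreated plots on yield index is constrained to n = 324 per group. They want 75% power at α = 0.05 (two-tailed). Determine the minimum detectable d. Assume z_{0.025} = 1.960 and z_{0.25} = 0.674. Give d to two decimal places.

d_min ≈ 0.21

For two independent groups of n = 324 each: d_min = (z_{α/2} + z_β)·√(2/n).
z-sum = 1.960 + 0.674 = 2.634.
d_min = 2.634 × √(2/324) = 2.634 × 0.0786 = 0.207.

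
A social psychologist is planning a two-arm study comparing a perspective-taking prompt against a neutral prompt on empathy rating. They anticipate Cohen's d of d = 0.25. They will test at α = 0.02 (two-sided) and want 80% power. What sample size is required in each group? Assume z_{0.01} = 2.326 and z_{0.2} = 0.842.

For two independent groups with equal n: n = 2·((z_{α/2} + z_β) / d)².
z_{α/2} + z_β = 2.326 + 0.842 = 3.168.
n = 2 × (3.168 / 0.25)² = 2 × 12.672² = 2 × 160.58 = 321.2.
Round up to the next whole participant.

n = 322 per group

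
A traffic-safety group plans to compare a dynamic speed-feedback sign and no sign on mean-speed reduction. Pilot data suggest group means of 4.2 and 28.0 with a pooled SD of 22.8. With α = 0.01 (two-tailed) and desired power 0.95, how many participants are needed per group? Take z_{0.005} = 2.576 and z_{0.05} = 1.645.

Cohen's d = |M₁ − M₂| / SD_pooled = |4.2 − 28.0| / 22.8 = 23.8 / 22.8 = 1.044.
For two independent groups with equal n: n = 2·((z_{α/2} + z_β) / d)².
z_{α/2} + z_β = 2.576 + 1.645 = 4.221.
n = 2 × (4.221 / 1.044)² = 2 × 4.043² = 2 × 16.35 = 32.7.
Round up to the next whole participant.

n = 33 per group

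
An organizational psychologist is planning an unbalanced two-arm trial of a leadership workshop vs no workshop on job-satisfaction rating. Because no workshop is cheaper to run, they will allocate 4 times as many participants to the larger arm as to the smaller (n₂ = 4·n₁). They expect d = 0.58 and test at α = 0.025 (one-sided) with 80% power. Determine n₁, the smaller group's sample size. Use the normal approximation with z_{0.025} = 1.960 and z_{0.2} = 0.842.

With allocation ratio k = n₂/n₁ = 4, Var(x̄₁−x̄₂) = σ²(1/n₁ + 1/(k·n₁)) = σ²·(k+1)/(k·n₁).
So n₁ = (1 + 1/k)·((z_{α} + z_β)/d)² = 1.250 × (2.802/0.58)².
n₁ = 1.250 × 23.34 = 29.2.
Round up: n₁ = 30, giving n₂ = 4 × 30 = 120.

n₁ = 30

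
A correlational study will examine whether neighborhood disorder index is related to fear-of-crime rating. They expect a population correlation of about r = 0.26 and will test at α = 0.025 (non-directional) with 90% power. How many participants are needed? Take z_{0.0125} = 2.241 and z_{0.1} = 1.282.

Fisher's z: C = ½·ln((1+r)/(1−r)) = ½·ln(1.7027) = 0.2661.
n = ((z_{α/2} + z_β)/C)² + 3.
(2.241 + 1.282) / 0.2661 = 3.523 / 0.2661 = 13.239.
n = 13.239² + 3 = 175.28 + 3 = 178.3.
Round up.

n = 179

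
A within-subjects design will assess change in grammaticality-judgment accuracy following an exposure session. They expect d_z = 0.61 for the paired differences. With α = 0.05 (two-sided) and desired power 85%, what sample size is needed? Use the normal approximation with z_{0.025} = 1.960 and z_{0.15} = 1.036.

For a paired (one-sample on differences) test: n = ((z_{α/2} + z_β) / d)².
z_{α/2} + z_β = 1.960 + 1.036 = 2.996.
n = (2.996 / 0.61)² = 4.911² = 24.12.
Round up.

n = 25 pairs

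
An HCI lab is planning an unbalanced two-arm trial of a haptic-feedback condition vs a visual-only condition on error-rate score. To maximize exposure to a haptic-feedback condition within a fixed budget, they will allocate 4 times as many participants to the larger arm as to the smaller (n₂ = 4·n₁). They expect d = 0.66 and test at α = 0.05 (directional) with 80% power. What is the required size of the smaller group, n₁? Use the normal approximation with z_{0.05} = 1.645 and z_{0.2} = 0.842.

With allocation ratio k = n₂/n₁ = 4, Var(x̄₁−x̄₂) = σ²(1/n₁ + 1/(k·n₁)) = σ²·(k+1)/(k·n₁).
So n₁ = (1 + 1/k)·((z_{α} + z_β)/d)² = 1.250 × (2.487/0.66)².
n₁ = 1.250 × 14.20 = 17.7.
Round up: n₁ = 18, giving n₂ = 4 × 18 = 72.

n₁ = 18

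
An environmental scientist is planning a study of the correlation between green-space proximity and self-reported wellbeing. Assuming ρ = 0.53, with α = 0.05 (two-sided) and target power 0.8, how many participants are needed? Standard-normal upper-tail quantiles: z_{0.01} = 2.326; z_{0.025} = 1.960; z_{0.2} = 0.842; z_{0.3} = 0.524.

n = 26

Fisher's z: C = ½·ln((1+r)/(1−r)) = ½·ln(3.2553) = 0.5901.
n = ((z_{α/2} + z_β)/C)² + 3.
(1.960 + 0.842) / 0.5901 = 2.802 / 0.5901 = 4.748.
n = 4.748² + 3 = 22.55 + 3 = 25.5.
Round up.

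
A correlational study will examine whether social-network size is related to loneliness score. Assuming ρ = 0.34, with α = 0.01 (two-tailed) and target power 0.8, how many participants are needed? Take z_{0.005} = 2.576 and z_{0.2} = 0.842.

n = 97

Fisher's z: C = ½·ln((1+r)/(1−r)) = ½·ln(2.0303) = 0.3541.
n = ((z_{α/2} + z_β)/C)² + 3.
(2.576 + 0.842) / 0.3541 = 3.418 / 0.3541 = 9.653.
n = 9.653² + 3 = 93.17 + 3 = 96.2.
Round up.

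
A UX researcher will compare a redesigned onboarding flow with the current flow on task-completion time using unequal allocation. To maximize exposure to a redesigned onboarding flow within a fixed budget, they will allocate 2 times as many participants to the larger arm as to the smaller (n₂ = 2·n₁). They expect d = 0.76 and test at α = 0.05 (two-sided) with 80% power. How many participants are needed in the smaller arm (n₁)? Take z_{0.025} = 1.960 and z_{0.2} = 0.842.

n₁ = 21

With allocation ratio k = n₂/n₁ = 2, Var(x̄₁−x̄₂) = σ²(1/n₁ + 1/(k·n₁)) = σ²·(k+1)/(k·n₁).
So n₁ = (1 + 1/k)·((z_{α/2} + z_β)/d)² = 1.500 × (2.802/0.76)².
n₁ = 1.500 × 13.59 = 20.4.
Round up: n₁ = 21, giving n₂ = 2 × 21 = 42.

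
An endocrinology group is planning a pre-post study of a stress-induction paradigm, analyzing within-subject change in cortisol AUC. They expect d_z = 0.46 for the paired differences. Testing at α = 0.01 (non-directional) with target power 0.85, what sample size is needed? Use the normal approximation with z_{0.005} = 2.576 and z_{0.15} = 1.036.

For a paired (one-sample on differences) test: n = ((z_{α/2} + z_β) / d)².
z_{α/2} + z_β = 2.576 + 1.036 = 3.612.
n = (3.612 / 0.46)² = 7.852² = 61.66.
Round up.

n = 62 pairs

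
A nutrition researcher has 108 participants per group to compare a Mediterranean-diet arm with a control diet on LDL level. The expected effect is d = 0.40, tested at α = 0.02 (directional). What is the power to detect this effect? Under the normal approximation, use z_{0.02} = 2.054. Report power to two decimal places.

For two equal groups, power = Φ(d·√(n/2) − z_{α}).
d·√(n/2) = 0.40 × √(108/2) = 0.40 × 7.348 = 2.939.
z_β = 2.939 − 2.054 = 0.885.
Power = Φ(0.885) = 0.812.

power ≈ 0.81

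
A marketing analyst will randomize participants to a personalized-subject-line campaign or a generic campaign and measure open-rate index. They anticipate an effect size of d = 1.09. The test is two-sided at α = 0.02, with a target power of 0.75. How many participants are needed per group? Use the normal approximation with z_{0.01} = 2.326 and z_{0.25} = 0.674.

n = 16 per group

For two independent groups with equal n: n = 2·((z_{α/2} + z_β) / d)².
z_{α/2} + z_β = 2.326 + 0.674 = 3.000.
n = 2 × (3.000 / 1.09)² = 2 × 2.752² = 2 × 7.58 = 15.2.
Round up to the next whole participant.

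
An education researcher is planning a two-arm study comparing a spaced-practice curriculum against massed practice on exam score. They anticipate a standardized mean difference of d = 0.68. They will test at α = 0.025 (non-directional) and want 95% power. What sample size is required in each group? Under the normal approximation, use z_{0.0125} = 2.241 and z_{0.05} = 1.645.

For two independent groups with equal n: n = 2·((z_{α/2} + z_β) / d)².
z_{α/2} + z_β = 2.241 + 1.645 = 3.886.
n = 2 × (3.886 / 0.68)² = 2 × 5.715² = 2 × 32.66 = 65.3.
Round up to the next whole participant.

n = 66 per group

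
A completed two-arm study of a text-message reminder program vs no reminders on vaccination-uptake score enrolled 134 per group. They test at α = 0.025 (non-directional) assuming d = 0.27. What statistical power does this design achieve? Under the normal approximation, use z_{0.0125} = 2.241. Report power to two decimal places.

power ≈ 0.49

For two equal groups, power = Φ(d·√(n/2) − z_{α/2}).
d·√(n/2) = 0.27 × √(134/2) = 0.27 × 8.185 = 2.210.
z_β = 2.210 − 2.241 = -0.031.
Power = Φ(-0.031) = 0.488.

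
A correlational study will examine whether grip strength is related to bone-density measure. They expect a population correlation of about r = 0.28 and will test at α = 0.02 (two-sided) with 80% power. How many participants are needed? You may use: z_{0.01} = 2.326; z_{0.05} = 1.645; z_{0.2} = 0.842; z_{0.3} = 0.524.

n = 125

Fisher's z: C = ½·ln((1+r)/(1−r)) = ½·ln(1.7778) = 0.2877.
n = ((z_{α/2} + z_β)/C)² + 3.
(2.326 + 0.842) / 0.2877 = 3.168 / 0.2877 = 11.011.
n = 11.011² + 3 = 121.25 + 3 = 124.3.
Round up.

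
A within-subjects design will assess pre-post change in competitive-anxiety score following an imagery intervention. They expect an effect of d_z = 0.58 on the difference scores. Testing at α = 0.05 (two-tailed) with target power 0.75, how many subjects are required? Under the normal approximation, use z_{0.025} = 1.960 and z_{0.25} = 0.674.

For a paired (one-sample on differences) test: n = ((z_{α/2} + z_β) / d)².
z_{α/2} + z_β = 1.960 + 0.674 = 2.634.
n = (2.634 / 0.58)² = 4.541² = 20.62.
Round up.

n = 21 pairs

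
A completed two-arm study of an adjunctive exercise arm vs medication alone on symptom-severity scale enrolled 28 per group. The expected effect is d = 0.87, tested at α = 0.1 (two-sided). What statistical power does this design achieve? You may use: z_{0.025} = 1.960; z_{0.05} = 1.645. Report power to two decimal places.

For two equal groups, power = Φ(d·√(n/2) − z_{α/2}).
d·√(n/2) = 0.87 × √(28/2) = 0.87 × 3.742 = 3.255.
z_β = 3.255 − 1.645 = 1.610.
Power = Φ(1.610) = 0.946.

power ≈ 0.95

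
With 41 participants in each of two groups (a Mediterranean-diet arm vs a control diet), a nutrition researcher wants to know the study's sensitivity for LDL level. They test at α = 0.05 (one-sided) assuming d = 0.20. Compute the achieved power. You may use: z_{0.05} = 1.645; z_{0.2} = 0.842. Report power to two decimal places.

For two equal groups, power = Φ(d·√(n/2) − z_{α}).
d·√(n/2) = 0.20 × √(41/2) = 0.20 × 4.528 = 0.906.
z_β = 0.906 − 1.645 = -0.739.
Power = Φ(-0.739) = 0.230.

power ≈ 0.23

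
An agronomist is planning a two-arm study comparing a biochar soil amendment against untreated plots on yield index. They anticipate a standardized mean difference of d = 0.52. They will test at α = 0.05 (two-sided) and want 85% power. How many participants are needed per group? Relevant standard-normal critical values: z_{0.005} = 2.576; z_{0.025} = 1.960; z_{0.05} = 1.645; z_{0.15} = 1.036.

For two independent groups with equal n: n = 2·((z_{α/2} + z_β) / d)².
z_{α/2} + z_β = 1.960 + 1.036 = 2.996.
n = 2 × (2.996 / 0.52)² = 2 × 5.762² = 2 × 33.20 = 66.4.
Round up to the next whole participant.

n = 67 per group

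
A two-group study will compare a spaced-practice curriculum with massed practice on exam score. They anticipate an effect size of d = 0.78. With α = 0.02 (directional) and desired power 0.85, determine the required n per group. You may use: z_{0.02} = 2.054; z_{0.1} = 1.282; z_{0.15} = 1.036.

n = 32 per group

For two independent groups with equal n: n = 2·((z_{α} + z_β) / d)².
z_{α} + z_β = 2.054 + 1.036 = 3.090.
n = 2 × (3.090 / 0.78)² = 2 × 3.962² = 2 × 15.69 = 31.4.
Round up to the next whole participant.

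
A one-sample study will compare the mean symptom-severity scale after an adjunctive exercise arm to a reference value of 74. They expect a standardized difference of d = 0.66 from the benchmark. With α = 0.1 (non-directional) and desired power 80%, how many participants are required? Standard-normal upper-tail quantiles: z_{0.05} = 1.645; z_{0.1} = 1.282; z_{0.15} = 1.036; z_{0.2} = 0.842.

n = 15

For a one-sample test: n = ((z_{α/2} + z_β) / d)².
z_{α/2} + z_β = 1.645 + 0.842 = 2.487.
n = (2.487 / 0.66)² = 3.768² = 14.20.
Round up.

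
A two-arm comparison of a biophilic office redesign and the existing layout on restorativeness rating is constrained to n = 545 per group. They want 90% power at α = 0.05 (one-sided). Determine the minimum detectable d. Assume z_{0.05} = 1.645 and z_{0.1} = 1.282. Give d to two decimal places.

For two independent groups of n = 545 each: d_min = (z_{α} + z_β)·√(2/n).
z-sum = 1.645 + 1.282 = 2.927.
d_min = 2.927 × √(2/545) = 2.927 × 0.0606 = 0.177.

d_min ≈ 0.18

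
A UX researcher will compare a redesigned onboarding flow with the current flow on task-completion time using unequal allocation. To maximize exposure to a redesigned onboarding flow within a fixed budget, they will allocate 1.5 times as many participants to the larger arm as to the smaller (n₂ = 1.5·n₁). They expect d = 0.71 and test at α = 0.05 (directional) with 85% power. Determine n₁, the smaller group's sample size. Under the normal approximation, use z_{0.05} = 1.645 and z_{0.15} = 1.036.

n₁ = 24

With allocation ratio k = n₂/n₁ = 1.5, Var(x̄₁−x̄₂) = σ²(1/n₁ + 1/(k·n₁)) = σ²·(k+1)/(k·n₁).
So n₁ = (1 + 1/k)·((z_{α} + z_β)/d)² = 1.667 × (2.681/0.71)².
n₁ = 1.667 × 14.26 = 23.8.
Round up: n₁ = 24, giving n₂ = 1.5 × 24 = 36.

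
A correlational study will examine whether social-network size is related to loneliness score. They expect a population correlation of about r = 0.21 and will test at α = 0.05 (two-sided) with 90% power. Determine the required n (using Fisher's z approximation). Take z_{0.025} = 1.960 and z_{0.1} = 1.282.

n = 235

Fisher's z: C = ½·ln((1+r)/(1−r)) = ½·ln(1.5316) = 0.2132.
n = ((z_{α/2} + z_β)/C)² + 3.
(1.960 + 1.282) / 0.2132 = 3.242 / 0.2132 = 15.206.
n = 15.206² + 3 = 231.23 + 3 = 234.2.
Round up.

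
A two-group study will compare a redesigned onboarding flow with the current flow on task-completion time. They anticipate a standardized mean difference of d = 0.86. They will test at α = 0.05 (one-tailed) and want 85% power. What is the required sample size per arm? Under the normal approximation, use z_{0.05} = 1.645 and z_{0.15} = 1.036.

n = 20 per group

For two independent groups with equal n: n = 2·((z_{α} + z_β) / d)².
z_{α} + z_β = 1.645 + 1.036 = 2.681.
n = 2 × (2.681 / 0.86)² = 2 × 3.117² = 2 × 9.72 = 19.4.
Round up to the next whole participant.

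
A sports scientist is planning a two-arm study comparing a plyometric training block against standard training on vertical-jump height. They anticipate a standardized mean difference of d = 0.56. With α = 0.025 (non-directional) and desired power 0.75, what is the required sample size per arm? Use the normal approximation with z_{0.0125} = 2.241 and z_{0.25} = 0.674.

For two independent groups with equal n: n = 2·((z_{α/2} + z_β) / d)².
z_{α/2} + z_β = 2.241 + 0.674 = 2.915.
n = 2 × (2.915 / 0.56)² = 2 × 5.205² = 2 × 27.10 = 54.2.
Round up to the next whole participant.

n = 55 per group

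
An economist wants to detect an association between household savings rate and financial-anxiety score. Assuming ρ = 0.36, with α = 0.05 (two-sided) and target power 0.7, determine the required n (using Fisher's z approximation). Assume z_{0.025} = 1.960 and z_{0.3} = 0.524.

n = 47

Fisher's z: C = ½·ln((1+r)/(1−r)) = ½·ln(2.1250) = 0.3769.
n = ((z_{α/2} + z_β)/C)² + 3.
(1.960 + 0.524) / 0.3769 = 2.484 / 0.3769 = 6.591.
n = 6.591² + 3 = 43.44 + 3 = 46.4.
Round up.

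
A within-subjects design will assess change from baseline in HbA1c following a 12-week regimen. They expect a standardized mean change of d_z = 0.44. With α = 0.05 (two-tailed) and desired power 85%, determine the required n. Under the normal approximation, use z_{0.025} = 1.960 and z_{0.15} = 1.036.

For a paired (one-sample on differences) test: n = ((z_{α/2} + z_β) / d)².
z_{α/2} + z_β = 1.960 + 1.036 = 2.996.
n = (2.996 / 0.44)² = 6.809² = 46.36.
Round up.

n = 47 pairs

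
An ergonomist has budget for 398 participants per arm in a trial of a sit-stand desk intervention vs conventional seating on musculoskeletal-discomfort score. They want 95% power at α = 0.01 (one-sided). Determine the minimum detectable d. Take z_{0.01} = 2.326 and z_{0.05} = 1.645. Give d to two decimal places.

d_min ≈ 0.28

For two independent groups of n = 398 each: d_min = (z_{α} + z_β)·√(2/n).
z-sum = 2.326 + 1.645 = 3.971.
d_min = 3.971 × √(2/398) = 3.971 × 0.0709 = 0.281.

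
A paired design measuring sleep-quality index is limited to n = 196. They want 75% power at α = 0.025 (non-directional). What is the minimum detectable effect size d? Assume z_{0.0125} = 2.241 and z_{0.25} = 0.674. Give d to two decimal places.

For a single sample (or paired design) of n = 196: d_min = (z_{α/2} + z_β)/√n.
z-sum = 2.241 + 0.674 = 2.915.
d_min = 2.915 / √196 = 2.915 / 14.000 = 0.208.

d_min ≈ 0.21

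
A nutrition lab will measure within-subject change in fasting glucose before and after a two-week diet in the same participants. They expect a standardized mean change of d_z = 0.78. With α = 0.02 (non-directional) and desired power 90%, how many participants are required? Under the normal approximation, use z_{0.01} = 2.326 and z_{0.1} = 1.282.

n = 22 pairs

For a paired (one-sample on differences) test: n = ((z_{α/2} + z_β) / d)².
z_{α/2} + z_β = 2.326 + 1.282 = 3.608.
n = (3.608 / 0.78)² = 4.626² = 21.40.
Round up.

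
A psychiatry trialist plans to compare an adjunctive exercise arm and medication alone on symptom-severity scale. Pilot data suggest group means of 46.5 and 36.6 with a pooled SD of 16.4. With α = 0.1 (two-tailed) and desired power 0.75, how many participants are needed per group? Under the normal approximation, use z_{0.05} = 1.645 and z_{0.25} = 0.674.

Cohen's d = |M₁ − M₂| / SD_pooled = |46.5 − 36.6| / 16.4 = 9.9 / 16.4 = 0.604.
For two independent groups with equal n: n = 2·((z_{α/2} + z_β) / d)².
z_{α/2} + z_β = 1.645 + 0.674 = 2.319.
n = 2 × (2.319 / 0.604)² = 2 × 3.839² = 2 × 14.74 = 29.5.
Round up to the next whole participant.

n = 30 per group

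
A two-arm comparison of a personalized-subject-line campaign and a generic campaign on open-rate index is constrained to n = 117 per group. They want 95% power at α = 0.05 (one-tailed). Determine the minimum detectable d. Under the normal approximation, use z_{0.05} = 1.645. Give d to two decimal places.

d_min ≈ 0.43

For two independent groups of n = 117 each: d_min = (z_{α} + z_β)·√(2/n).
z-sum = 1.645 + 1.645 = 3.290.
d_min = 3.290 × √(2/117) = 3.290 × 0.1307 = 0.430.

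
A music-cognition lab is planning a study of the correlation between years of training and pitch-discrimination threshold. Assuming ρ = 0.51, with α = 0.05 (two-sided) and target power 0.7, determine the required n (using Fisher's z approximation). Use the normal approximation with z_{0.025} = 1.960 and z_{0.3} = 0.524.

n = 23

Fisher's z: C = ½·ln((1+r)/(1−r)) = ½·ln(3.0816) = 0.5627.
n = ((z_{α/2} + z_β)/C)² + 3.
(1.960 + 0.524) / 0.5627 = 2.484 / 0.5627 = 4.414.
n = 4.414² + 3 = 19.49 + 3 = 22.5.
Round up.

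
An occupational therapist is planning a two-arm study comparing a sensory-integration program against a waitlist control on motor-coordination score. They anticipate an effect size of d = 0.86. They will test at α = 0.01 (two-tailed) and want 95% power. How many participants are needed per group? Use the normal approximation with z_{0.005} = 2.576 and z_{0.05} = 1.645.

For two independent groups with equal n: n = 2·((z_{α/2} + z_β) / d)².
z_{α/2} + z_β = 2.576 + 1.645 = 4.221.
n = 2 × (4.221 / 0.86)² = 2 × 4.908² = 2 × 24.09 = 48.2.
Round up to the next whole participant.

n = 49 per group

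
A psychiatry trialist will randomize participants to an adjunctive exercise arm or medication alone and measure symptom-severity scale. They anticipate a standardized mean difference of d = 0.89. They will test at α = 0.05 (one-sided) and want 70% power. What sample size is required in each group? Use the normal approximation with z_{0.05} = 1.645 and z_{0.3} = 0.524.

For two independent groups with equal n: n = 2·((z_{α} + z_β) / d)².
z_{α} + z_β = 1.645 + 0.524 = 2.169.
n = 2 × (2.169 / 0.89)² = 2 × 2.437² = 2 × 5.94 = 11.9.
Round up to the next whole participant.

n = 12 per group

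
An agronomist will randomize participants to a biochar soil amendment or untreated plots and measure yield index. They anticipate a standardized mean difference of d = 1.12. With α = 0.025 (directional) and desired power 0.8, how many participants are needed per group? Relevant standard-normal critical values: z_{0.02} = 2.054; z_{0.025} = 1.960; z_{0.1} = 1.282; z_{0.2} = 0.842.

For two independent groups with equal n: n = 2·((z_{α} + z_β) / d)².
z_{α} + z_β = 1.960 + 0.842 = 2.802.
n = 2 × (2.802 / 1.12)² = 2 × 2.502² = 2 × 6.26 = 12.5.
Round up to the next whole participant.

n = 13 per group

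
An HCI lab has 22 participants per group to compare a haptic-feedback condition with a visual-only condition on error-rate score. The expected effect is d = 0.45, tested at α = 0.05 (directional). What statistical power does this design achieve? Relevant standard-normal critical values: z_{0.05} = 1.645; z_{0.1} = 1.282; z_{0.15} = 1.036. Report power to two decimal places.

For two equal groups, power = Φ(d·√(n/2) − z_{α}).
d·√(n/2) = 0.45 × √(22/2) = 0.45 × 3.317 = 1.492.
z_β = 1.492 − 1.645 = -0.153.
Power = Φ(-0.153) = 0.439.

power ≈ 0.44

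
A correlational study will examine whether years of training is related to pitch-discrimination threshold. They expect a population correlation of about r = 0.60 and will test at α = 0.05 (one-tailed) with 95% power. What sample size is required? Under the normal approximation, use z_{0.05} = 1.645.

n = 26

Fisher's z: C = ½·ln((1+r)/(1−r)) = ½·ln(4.0000) = 0.6931.
n = ((z_{α} + z_β)/C)² + 3.
(1.645 + 1.645) / 0.6931 = 3.290 / 0.6931 = 4.747.
n = 4.747² + 3 = 22.53 + 3 = 25.5.
Round up.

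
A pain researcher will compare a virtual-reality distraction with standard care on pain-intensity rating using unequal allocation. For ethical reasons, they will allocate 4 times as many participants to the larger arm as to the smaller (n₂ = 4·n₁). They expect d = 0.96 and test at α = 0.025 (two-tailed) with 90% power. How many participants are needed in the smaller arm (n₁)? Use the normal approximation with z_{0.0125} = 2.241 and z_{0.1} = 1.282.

n₁ = 17

With allocation ratio k = n₂/n₁ = 4, Var(x̄₁−x̄₂) = σ²(1/n₁ + 1/(k·n₁)) = σ²·(k+1)/(k·n₁).
So n₁ = (1 + 1/k)·((z_{α/2} + z_β)/d)² = 1.250 × (3.523/0.96)².
n₁ = 1.250 × 13.47 = 16.8.
Round up: n₁ = 17, giving n₂ = 4 × 17 = 68.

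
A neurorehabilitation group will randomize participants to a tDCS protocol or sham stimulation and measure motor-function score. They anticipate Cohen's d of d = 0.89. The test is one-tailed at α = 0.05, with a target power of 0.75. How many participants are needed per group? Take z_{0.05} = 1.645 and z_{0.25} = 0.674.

n = 14 per group

For two independent groups with equal n: n = 2·((z_{α} + z_β) / d)².
z_{α} + z_β = 1.645 + 0.674 = 2.319.
n = 2 × (2.319 / 0.89)² = 2 × 2.606² = 2 × 6.79 = 13.6.
Round up to the next whole participant.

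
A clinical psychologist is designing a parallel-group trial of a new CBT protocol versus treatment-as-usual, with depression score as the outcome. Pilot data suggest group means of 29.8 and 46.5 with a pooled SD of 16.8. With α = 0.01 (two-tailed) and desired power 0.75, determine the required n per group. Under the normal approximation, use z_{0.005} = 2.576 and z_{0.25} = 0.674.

Cohen's d = |M₁ − M₂| / SD_pooled = |29.8 − 46.5| / 16.8 = 16.7 / 16.8 = 0.994.
For two independent groups with equal n: n = 2·((z_{α/2} + z_β) / d)².
z_{α/2} + z_β = 2.576 + 0.674 = 3.250.
n = 2 × (3.250 / 0.994)² = 2 × 3.270² = 2 × 10.69 = 21.4.
Round up to the next whole participant.

n = 22 per group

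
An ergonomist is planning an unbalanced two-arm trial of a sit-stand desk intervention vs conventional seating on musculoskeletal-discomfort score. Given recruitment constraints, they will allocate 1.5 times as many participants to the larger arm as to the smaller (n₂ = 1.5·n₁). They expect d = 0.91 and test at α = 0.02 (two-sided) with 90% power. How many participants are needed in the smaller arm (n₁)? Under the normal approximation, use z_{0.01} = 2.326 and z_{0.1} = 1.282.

n₁ = 27

With allocation ratio k = n₂/n₁ = 1.5, Var(x̄₁−x̄₂) = σ²(1/n₁ + 1/(k·n₁)) = σ²·(k+1)/(k·n₁).
So n₁ = (1 + 1/k)·((z_{α/2} + z_β)/d)² = 1.667 × (3.608/0.91)².
n₁ = 1.667 × 15.72 = 26.2.
Round up: n₁ = 27, giving n₂ = ⌈1.5 × 27⌉ = ⌈40.5⌉ = 41.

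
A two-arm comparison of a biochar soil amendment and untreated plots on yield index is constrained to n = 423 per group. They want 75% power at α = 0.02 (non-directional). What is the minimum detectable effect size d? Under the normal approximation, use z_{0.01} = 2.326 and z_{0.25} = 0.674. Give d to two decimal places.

For two independent groups of n = 423 each: d_min = (z_{α/2} + z_β)·√(2/n).
z-sum = 2.326 + 0.674 = 3.000.
d_min = 3.000 × √(2/423) = 3.000 × 0.0688 = 0.206.

d_min ≈ 0.21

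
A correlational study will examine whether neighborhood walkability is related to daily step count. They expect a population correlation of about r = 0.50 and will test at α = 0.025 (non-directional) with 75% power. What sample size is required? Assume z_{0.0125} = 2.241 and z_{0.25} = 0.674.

n = 32

Fisher's z: C = ½·ln((1+r)/(1−r)) = ½·ln(3.0000) = 0.5493.
n = ((z_{α/2} + z_β)/C)² + 3.
(2.241 + 0.674) / 0.5493 = 2.915 / 0.5493 = 5.307.
n = 5.307² + 3 = 28.16 + 3 = 31.2.
Round up.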